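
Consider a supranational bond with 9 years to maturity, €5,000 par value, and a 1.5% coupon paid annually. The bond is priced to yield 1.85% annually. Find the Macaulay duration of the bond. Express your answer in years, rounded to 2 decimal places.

Periodic yield y = 0.0185. Discount each cash flow and weight by its year:
  t   CF        PV=CF/(1+0.0185)^t    t·PV
  1        75.00        73.6377        73.6377
  2        75.00        72.3001       144.6003
  3        75.00        70.9869       212.9607
  4        75.00        69.6975       278.7900
  5        75.00        68.4315       342.1575
  6        75.00        67.1885       403.1311
  7        75.00        65.9681       461.7768
  8        75.00        64.7699       518.1589
  9     5,075.00     4,303.1526    38,728.3733
  Σ                  4,856.1328    41,163.5863
Price P = Σ PV = 4,856.1328.
Macaulay duration = Σ(t·PV) / P = 41,163.5863 / 4,856.1328 = 8.47662 years.

8.48 years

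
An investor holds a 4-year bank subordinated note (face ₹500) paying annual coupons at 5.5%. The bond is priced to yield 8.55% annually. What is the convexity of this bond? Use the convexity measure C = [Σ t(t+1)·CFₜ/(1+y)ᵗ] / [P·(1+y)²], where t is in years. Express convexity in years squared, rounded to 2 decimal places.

15.17

With y = 0.0855:
  t   CF        PV=CF/(1+0.0855)^t    t·PV        t(t+1)·PV
  1        27.50        25.3339        25.3339          50.6679
  2        27.50        23.3385        46.6770         140.0310
  3        27.50        21.5002        64.5007         258.0028
  4       527.50       379.9296     1,519.7185       7,598.5924
  Σ                    450.1023     1,656.2301       8,047.2941
P = 450.1023.
Convexity = Σ t(t+1)·PV / [P·(1+y)²] = 8,047.2941 / (450.1023 × 1.178310) = 15.17326.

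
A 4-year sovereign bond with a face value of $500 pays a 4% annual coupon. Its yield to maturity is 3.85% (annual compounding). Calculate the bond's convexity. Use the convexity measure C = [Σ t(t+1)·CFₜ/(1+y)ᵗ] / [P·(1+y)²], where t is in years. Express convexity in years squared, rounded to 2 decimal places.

17.16

With y = 0.0385:
  t   CF        PV=CF/(1+0.0385)^t    t·PV        t(t+1)·PV
  1        20.00        19.2585        19.2585          38.5171
  2        20.00        18.5446        37.0892         111.2675
  3        20.00        17.8571        53.5712         214.2850
  4       520.00       447.0719     1,788.2875       8,941.4373
  Σ                    502.7321     1,898.2064       9,305.5069
P = 502.7321.
Convexity = Σ t(t+1)·PV / [P·(1+y)²] = 9,305.5069 / (502.7321 × 1.078482) = 17.16289.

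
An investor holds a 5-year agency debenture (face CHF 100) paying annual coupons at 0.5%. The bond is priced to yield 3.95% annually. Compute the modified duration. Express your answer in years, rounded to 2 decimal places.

4.76 years

Periodic yield y = 0.0395. First find Macaulay duration:
  t   CF        PV=CF/(1+0.0395)^t    t·PV
  1         0.50         0.4810         0.4810
  2         0.50         0.4627         0.9254
  3         0.50         0.4451         1.3354
  4         0.50         0.4282         1.7129
  5       100.50        82.8025       414.0126
  Σ                     84.6196       418.4674
P = 84.6196; Macaulay duration = 418.4674 / 84.6196 = 4.94528 years.
Modified duration = D_Mac / (1 + y) = 4.94528 / 1.0395 = 4.75736 years.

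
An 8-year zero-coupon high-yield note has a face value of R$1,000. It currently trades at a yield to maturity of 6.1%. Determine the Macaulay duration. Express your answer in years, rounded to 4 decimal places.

8.0000 years

A zero-coupon bond has a single cash flow at maturity, so its Macaulay duration equals its maturity: 8 years.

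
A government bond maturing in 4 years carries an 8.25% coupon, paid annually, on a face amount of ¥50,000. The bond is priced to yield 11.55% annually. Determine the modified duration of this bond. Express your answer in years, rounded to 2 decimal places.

Periodic yield y = 0.1155. First find Macaulay duration:
  t   CF        PV=CF/(1+0.1155)^t    t·PV
  1     4,125.00     3,697.8933     3,697.8933
  2     4,125.00     3,315.0097     6,630.0194
  3     4,125.00     2,971.7702     8,915.3107
  4    54,125.00    34,955.8294   139,823.3175
  Σ                 44,940.5026   159,066.5410
P = 44,940.5026; Macaulay duration = 159,066.5410 / 44,940.5026 = 3.53949 years.
Modified duration = D_Mac / (1 + y) = 3.53949 / 1.1155 = 3.17301 years.

3.17 years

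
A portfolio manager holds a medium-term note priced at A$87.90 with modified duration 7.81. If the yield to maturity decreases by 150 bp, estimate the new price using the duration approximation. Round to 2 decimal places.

A$98.20

Duration approximation: ΔP/P ≈ -D_mod · Δy = -7.81 × (-0.015) = +0.117150.
New price ≈ 87.90 × (1 + 0.117150) = 98.197485.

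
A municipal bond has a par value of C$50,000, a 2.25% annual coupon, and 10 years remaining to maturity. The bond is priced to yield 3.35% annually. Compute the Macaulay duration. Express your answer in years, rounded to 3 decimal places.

9.009 years

Periodic yield y = 0.0335. Discount each cash flow and weight by its year:
  t   CF        PV=CF/(1+0.0335)^t    t·PV
  1     1,125.00     1,088.5341     1,088.5341
  2     1,125.00     1,053.2502     2,106.5004
  3     1,125.00     1,019.1100     3,057.3301
  4     1,125.00       986.0765     3,944.3059
  5     1,125.00       954.1137     4,770.5683
  6     1,125.00       923.1869     5,539.1214
  7     1,125.00       893.2626     6,252.8383
  8     1,125.00       864.3083     6,914.4663
  9     1,125.00       836.2925     7,526.6324
  10   51,125.00    36,772.9534   367,729.5340
  Σ                 45,391.0882   408,929.8312
Price P = Σ PV = 45,391.0882.
Macaulay duration = Σ(t·PV) / P = 408,929.8312 / 45,391.0882 = 9.00903 years.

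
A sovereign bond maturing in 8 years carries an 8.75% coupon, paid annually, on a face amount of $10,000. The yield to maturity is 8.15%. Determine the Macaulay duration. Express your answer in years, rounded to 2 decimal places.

Periodic yield y = 0.0815. Discount each cash flow and weight by its year:
  t   CF        PV=CF/(1+0.0815)^t    t·PV
  1       875.00       809.0615       809.0615
  2       875.00       748.0920     1,496.1840
  3       875.00       691.7171     2,075.1512
  4       875.00       639.5904     2,558.3617
  5       875.00       591.3920     2,956.9599
  6       875.00       546.8257     3,280.9541
  7       875.00       505.6178     3,539.3249
  8    10,875.00     5,810.5478    46,484.3821
  Σ                 10,342.8442    63,200.3794
Price P = Σ PV = 10,342.8442.
Macaulay duration = Σ(t·PV) / P = 63,200.3794 / 10,342.8442 = 6.11054 years.

6.11 years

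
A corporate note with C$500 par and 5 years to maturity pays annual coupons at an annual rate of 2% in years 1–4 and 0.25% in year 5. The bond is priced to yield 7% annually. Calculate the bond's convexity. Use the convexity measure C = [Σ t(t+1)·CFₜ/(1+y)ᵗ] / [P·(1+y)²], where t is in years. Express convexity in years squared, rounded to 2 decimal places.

With y = 0.07:
  t   CF        PV=CF/(1+0.07)^t    t·PV        t(t+1)·PV
  1        10.00         9.3458         9.3458          18.6916
  2        10.00         8.7344        17.4688          52.4063
  3        10.00         8.1630        24.4889          97.9557
  4        10.00         7.6290        30.5158         152.5790
  5       501.25       357.3843     1,786.9216      10,721.5297
  Σ                    391.2564     1,868.7409      11,043.1624
P = 391.2564.
Convexity = Σ t(t+1)·PV / [P·(1+y)²] = 11,043.1624 / (391.2564 × 1.144900) = 24.65270.

24.65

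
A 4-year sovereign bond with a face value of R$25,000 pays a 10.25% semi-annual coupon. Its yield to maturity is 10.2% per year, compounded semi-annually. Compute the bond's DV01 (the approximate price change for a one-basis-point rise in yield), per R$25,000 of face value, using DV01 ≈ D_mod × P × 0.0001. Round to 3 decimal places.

R$8.055

Periodic yield y = 0.051.
  t   CF        PV=CF/(1+0.051)^t    t·PV
  1     1,281.25     1,219.0771     1,219.0771
  2     1,281.25     1,159.9211     2,319.8422
  3     1,281.25     1,103.6357     3,310.9070
  4     1,281.25     1,050.0815     4,200.3261
  5     1,281.25       999.1261     4,995.6304
  6     1,281.25       950.6433     5,703.8597
  7     1,281.25       904.5131     6,331.5918
  8    26,281.25    17,653.2345   141,225.8757
  Σ                 25,040.2323   169,307.1099
P = 25,040.2323; D_Mac = 6.76140 half-year periods = 3.38070 yrs; D_mod = 3.21665 yrs.
DV01 ≈ 3.21665 × 25,040.2323 × 0.0001 = 8.054572.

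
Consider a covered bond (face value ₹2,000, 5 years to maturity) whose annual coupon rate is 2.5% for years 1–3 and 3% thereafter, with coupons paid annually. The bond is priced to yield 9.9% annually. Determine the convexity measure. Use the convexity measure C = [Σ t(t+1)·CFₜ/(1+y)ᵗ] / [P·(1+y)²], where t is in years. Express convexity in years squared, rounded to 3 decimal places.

22.923

With y = 0.099:
  t   CF        PV=CF/(1+0.099)^t    t·PV        t(t+1)·PV
  1        50.00        45.4959        45.4959          90.9918
  2        50.00        41.3975        82.7951         248.3853
  3        50.00        37.6684       113.0051         452.0205
  4        60.00        41.1302       164.5207         822.6034
  5     2,060.00     1,284.9279     6,424.6395      38,547.8369
  Σ                  1,450.6199     6,830.4563      40,161.8379
P = 1,450.6199.
Convexity = Σ t(t+1)·PV / [P·(1+y)²] = 40,161.8379 / (1,450.6199 × 1.207801) = 22.92264.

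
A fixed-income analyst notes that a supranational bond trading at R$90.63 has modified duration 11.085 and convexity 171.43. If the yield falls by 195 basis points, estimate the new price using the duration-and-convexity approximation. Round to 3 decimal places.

Duration effect: -D_mod·Δy = -11.085 × (-0.0195) = +0.2161575
Convexity effect: ½·C·(Δy)² = 0.5 × 171.43 × (-0.0195)² = +0.03259312875
ΔP/P ≈ +0.2161575 + 0.03259312875 = +0.24875062875
New price ≈ 90.63 × (1 + 0.24875062875) = 113.1742694836125.

R$113.174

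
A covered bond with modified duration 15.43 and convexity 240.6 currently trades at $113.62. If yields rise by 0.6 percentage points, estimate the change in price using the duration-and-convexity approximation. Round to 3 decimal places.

-$10.027

Duration effect: -D_mod·Δy = -15.43 × (+0.006) = -0.092580
Convexity effect: ½·C·(Δy)² = 0.5 × 240.6 × (0.006)² = +0.0043308
ΔP/P ≈ -0.092580 + 0.0043308 = -0.0882492
ΔP ≈ 113.62 × (-0.0882492) = -10.026874104.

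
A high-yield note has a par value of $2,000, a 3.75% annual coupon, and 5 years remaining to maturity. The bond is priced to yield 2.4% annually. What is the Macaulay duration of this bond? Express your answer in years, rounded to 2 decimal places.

Periodic yield y = 0.024. Discount each cash flow and weight by its year:
  t   CF        PV=CF/(1+0.024)^t    t·PV
  1        75.00        73.2422        73.2422
  2        75.00        71.5256       143.0511
  3        75.00        69.8492       209.5476
  4        75.00        68.2121       272.8484
  5     2,075.00     1,842.9702     9,214.8511
  Σ                  2,125.7993     9,913.5404
Price P = Σ PV = 2,125.7993.
Macaulay duration = Σ(t·PV) / P = 9,913.5404 / 2,125.7993 = 4.66344 years.

4.66 years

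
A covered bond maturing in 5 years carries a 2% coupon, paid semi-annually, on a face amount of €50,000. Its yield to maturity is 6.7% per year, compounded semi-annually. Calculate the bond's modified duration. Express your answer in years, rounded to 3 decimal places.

4.597 years

Periodic yield y = 0.0335. First find Macaulay duration:
  t   CF        PV=CF/(1+0.0335)^t    t·PV
  1       500.00       483.7929       483.7929
  2       500.00       468.1112       936.2224
  3       500.00       452.9378     1,358.8134
  4       500.00       438.2562     1,753.0248
  5       500.00       424.0505     2,120.2526
  6       500.00       410.3053     2,461.8318
  7       500.00       397.0056     2,779.0392
  8       500.00       384.1370     3,073.0961
  9       500.00       371.6855     3,345.1699
  10   50,500.00    36,323.4063   363,234.0629
  Σ                 40,153.6884   381,545.3061
P = 40,153.6884; Macaulay duration = 381,545.3061 / 40,153.6884 = 9.50212 half-year periods = 4.75106 years.
Modified duration = D_Mac / (1 + y) = 4.75106 / 1.0335 = 4.59706 years.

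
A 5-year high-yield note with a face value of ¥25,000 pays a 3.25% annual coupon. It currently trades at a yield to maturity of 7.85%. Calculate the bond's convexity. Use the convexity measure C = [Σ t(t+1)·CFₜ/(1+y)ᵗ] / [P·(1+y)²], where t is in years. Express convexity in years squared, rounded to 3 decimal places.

23.451

With y = 0.0785:
  t   CF        PV=CF/(1+0.0785)^t    t·PV        t(t+1)·PV
  1       812.50       753.3611       753.3611       1,506.7223
  2       812.50       698.5268     1,397.0536       4,191.1608
  3       812.50       647.6836     1,943.0509       7,772.2036
  4       812.50       600.5412     2,402.1646      12,010.8230
  5    25,812.50    17,690.0606    88,450.3032     530,701.8194
  Σ                 20,390.1734    94,945.9335     556,182.7291
P = 20,390.1734.
Convexity = Σ t(t+1)·PV / [P·(1+y)²] = 556,182.7291 / (20,390.1734 × 1.163162) = 23.45073.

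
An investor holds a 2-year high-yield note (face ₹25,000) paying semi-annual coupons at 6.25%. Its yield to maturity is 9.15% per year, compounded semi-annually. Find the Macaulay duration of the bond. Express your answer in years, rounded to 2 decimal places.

1.91 years

Periodic yield y = 0.04575. Discount each cash flow and weight by its period:
  t   CF        PV=CF/(1+0.04575)^t    t·PV
  1       781.25       747.0715       747.0715
  2       781.25       714.3882     1,428.7764
  3       781.25       683.1348     2,049.4044
  4    25,781.25    21,557.2063    86,228.8251
  Σ                 23,701.8008    90,454.0774
Price P = Σ PV = 23,701.8008.
Macaulay duration = Σ(t·PV) / P = 90,454.0774 / 23,701.8008 = 3.81634 half-year periods.
In years: 3.81634 / 2 = 1.90817 years.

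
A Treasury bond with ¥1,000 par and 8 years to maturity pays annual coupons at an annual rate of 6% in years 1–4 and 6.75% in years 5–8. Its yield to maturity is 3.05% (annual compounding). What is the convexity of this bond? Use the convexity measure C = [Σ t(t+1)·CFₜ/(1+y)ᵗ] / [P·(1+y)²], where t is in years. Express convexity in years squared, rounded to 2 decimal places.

53.37

With y = 0.0305:
  t   CF        PV=CF/(1+0.0305)^t    t·PV        t(t+1)·PV
  1        60.00        58.2242        58.2242         116.4483
  2        60.00        56.5009       113.0018         339.0053
  3        60.00        54.8286       164.4858         657.9434
  4        60.00        53.2058       212.8233       1,064.1167
  5        67.50        58.0850       290.4249       1,742.5492
  6        67.50        56.3658       338.1949       2,367.3643
  7        67.50        54.6975       382.8828       3,063.0623
  8     1,067.50       839.4289     6,715.4312      60,438.8805
  Σ                  1,231.3367     8,275.4688      69,789.3699
P = 1,231.3367.
Convexity = Σ t(t+1)·PV / [P·(1+y)²] = 69,789.3699 / (1,231.3367 × 1.061930) = 53.37237.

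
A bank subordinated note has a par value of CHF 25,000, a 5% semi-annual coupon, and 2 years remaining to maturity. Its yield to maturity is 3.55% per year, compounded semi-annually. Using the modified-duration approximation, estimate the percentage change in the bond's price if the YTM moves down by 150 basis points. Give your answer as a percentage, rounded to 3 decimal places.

Periodic yield y = 0.01775. Modified duration first:
  t   CF        PV=CF/(1+0.01775)^t    t·PV
  1       625.00       614.0997       614.0997
  2       625.00       603.3896     1,206.7791
  3       625.00       592.8662     1,778.5986
  4    25,625.00    23,883.5802    95,534.3210
  Σ                 25,693.9357    99,133.7984
P = 25,693.9357; D_Mac = 3.85826 half-year periods = 1.92913 yrs; D_mod = 1.92913/(1+0.01775) = 1.89548 yrs.
ΔP/P ≈ -D_mod · Δy = -1.89548 × (-0.015) = +0.028432 = +2.8432%.

+2.843%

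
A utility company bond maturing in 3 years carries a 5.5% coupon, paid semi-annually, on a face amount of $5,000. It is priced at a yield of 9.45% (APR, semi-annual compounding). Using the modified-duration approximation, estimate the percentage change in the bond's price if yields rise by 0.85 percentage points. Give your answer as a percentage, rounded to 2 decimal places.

Periodic yield y = 0.04725. Modified duration first:
  t   CF        PV=CF/(1+0.04725)^t    t·PV
  1       137.50       131.2963       131.2963
  2       137.50       125.3724       250.7448
  3       137.50       119.7158       359.1475
  4       137.50       114.3145       457.2579
  5       137.50       109.1568       545.7841
  6     5,137.50     3,894.4813    23,366.8877
  Σ                  4,494.3371    25,111.1182
P = 4,494.3371; D_Mac = 5.58728 half-year periods = 2.79364 yrs; D_mod = 2.79364/(1+0.04725) = 2.66760 yrs.
ΔP/P ≈ -D_mod · Δy = -2.66760 × (+0.0085) = -0.022675 = -2.2675%.

-2.27%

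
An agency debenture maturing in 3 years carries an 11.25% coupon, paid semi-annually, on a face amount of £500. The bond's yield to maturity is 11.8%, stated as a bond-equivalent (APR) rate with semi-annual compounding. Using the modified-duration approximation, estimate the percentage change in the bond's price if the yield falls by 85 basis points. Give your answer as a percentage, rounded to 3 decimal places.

+2.107%

Periodic yield y = 0.059. Modified duration first:
  t   CF        PV=CF/(1+0.059)^t    t·PV
  1       28.125        26.5581        26.5581
  2       28.125        25.0784        50.1569
  3       28.125        23.6813        71.0438
  4       28.125        22.3619        89.4476
  5       28.125        21.1161       105.5803
  6      528.125       374.4217     2,246.5300
  Σ                    493.2174     2,589.3165
P = 493.2174; D_Mac = 5.24985 half-year periods = 2.62492 yrs; D_mod = 2.62492/(1+0.059) = 2.47868 yrs.
ΔP/P ≈ -D_mod · Δy = -2.47868 × (-0.0085) = +0.021069 = +2.1069%.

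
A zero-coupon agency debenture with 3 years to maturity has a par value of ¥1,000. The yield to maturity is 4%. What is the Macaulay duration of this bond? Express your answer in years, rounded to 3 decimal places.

A zero-coupon bond has a single cash flow at maturity, so its Macaulay duration equals its maturity: 3 years.

3.000 years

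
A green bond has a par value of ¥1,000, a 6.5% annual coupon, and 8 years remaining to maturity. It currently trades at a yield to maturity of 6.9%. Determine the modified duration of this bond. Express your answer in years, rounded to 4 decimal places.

6.0464 years

Periodic yield y = 0.069. First find Macaulay duration:
  t   CF        PV=CF/(1+0.069)^t    t·PV
  1        65.00        60.8045        60.8045
  2        65.00        56.8798       113.7596
  3        65.00        53.2084       159.6252
  4        65.00        49.7740       199.0960
  5        65.00        46.5613       232.8064
  6        65.00        43.5559       261.3355
  7        65.00        40.7445       285.2118
  8     1,065.00       624.4936     4,995.9485
  Σ                    976.0220     6,308.5874
P = 976.0220; Macaulay duration = 6,308.5874 / 976.0220 = 6.46357 years.
Modified duration = D_Mac / (1 + y) = 6.46357 / 1.069 = 6.04637 years.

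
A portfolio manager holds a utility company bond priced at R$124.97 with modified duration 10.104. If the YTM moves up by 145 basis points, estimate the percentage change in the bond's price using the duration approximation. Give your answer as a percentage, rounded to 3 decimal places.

-14.651%

Duration approximation: ΔP/P ≈ -D_mod · Δy = -10.104 × (+0.0145) = -0.146508.
As a percentage: -14.6508%.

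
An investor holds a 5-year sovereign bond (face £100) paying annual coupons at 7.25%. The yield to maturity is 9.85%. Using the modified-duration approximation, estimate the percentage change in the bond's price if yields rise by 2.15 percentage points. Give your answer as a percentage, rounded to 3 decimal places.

Periodic yield y = 0.0985. Modified duration first:
  t   CF        PV=CF/(1+0.0985)^t    t·PV
  1         7.25         6.5999         6.5999
  2         7.25         6.0081        12.0162
  3         7.25         5.4694        16.4081
  4         7.25         4.9789        19.9158
  5       107.25        67.0497       335.2486
  Σ                     90.1061       390.1887
P = 90.1061; D_Mac = 4.33033 yrs; D_mod = 4.33033/(1+0.0985) = 3.94204 yrs.
ΔP/P ≈ -D_mod · Δy = -3.94204 × (+0.0215) = -0.084754 = -8.4754%.

-8.475%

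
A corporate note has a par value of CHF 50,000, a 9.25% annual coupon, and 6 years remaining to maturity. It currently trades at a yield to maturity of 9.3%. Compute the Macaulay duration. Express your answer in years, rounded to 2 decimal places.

Periodic yield y = 0.093. Discount each cash flow and weight by its year:
  t   CF        PV=CF/(1+0.093)^t    t·PV
  1     4,625.00     4,231.4730     4,231.4730
  2     4,625.00     3,871.4300     7,742.8600
  3     4,625.00     3,542.0220    10,626.0659
  4     4,625.00     3,240.6422    12,962.5690
  5     4,625.00     2,964.9060    14,824.5299
  6    54,625.00    32,038.3748   192,230.2491
  Σ                 49,888.8481   242,617.7470
Price P = Σ PV = 49,888.8481.
Macaulay duration = Σ(t·PV) / P = 242,617.7470 / 49,888.8481 = 4.86317 years.

4.86 years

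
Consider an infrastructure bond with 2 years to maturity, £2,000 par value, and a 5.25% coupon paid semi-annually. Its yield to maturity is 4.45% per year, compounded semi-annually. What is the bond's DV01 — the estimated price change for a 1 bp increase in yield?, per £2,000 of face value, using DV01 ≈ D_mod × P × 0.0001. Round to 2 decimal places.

Periodic yield y = 0.02225.
  t   CF        PV=CF/(1+0.02225)^t    t·PV
  1        52.50        51.3573        51.3573
  2        52.50        50.2395       100.4789
  3        52.50        49.1460       147.4379
  4     2,052.50     1,879.5535     7,518.2139
  Σ                  2,030.2962     7,817.4881
P = 2,030.2962; D_Mac = 3.85042 half-year periods = 1.92521 yrs; D_mod = 1.88331 yrs.
DV01 ≈ 1.88331 × 2,030.2962 × 0.0001 = 0.382367.

£0.38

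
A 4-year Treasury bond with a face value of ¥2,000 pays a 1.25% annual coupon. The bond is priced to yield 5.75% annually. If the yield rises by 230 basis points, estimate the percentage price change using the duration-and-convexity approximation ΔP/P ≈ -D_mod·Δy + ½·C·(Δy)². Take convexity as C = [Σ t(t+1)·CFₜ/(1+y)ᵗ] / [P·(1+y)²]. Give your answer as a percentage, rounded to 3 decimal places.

-8.063%

With y = 0.0575:
  t   CF        PV=CF/(1+0.0575)^t    t·PV        t(t+1)·PV
  1        25.00        23.6407        23.6407          47.2813
  2        25.00        22.3552        44.7105         134.1314
  3        25.00        21.1397        63.4191         253.6764
  4     2,025.00     1,619.2113     6,476.8452      32,384.2258
  Σ                  1,686.3469     6,608.6154      32,819.3150
P = 1,686.3469; D_Mac = 3.91889 yrs; D_mod = 3.70581 yrs; C = 17.40291.
Duration effect: -3.70581 × (+0.023) = -0.085234
Convexity effect: 0.5 × 17.40291 × (0.023)² = +0.0046031
ΔP/P ≈ -0.085234 + 0.0046031 = -0.080631 = -8.0631%.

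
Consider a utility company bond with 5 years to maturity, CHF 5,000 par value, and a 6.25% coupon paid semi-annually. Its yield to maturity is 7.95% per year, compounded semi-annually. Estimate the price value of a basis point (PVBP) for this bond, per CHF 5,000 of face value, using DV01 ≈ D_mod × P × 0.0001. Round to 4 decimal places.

Periodic yield y = 0.03975.
  t   CF        PV=CF/(1+0.03975)^t    t·PV
  1       156.25       150.2765       150.2765
  2       156.25       144.5314       289.0628
  3       156.25       139.0059       417.0177
  4       156.25       133.6917       534.7666
  5       156.25       128.5806       642.9029
  6       156.25       123.6649       741.9894
  7       156.25       118.9371       832.5600
  8       156.25       114.3901       915.1211
  9       156.25       110.0170       990.1527
  10    5,156.25     3,491.7623    34,917.6233
  Σ                  4,654.8575    40,431.4731
P = 4,654.8575; D_Mac = 8.68587 half-year periods = 4.34293 yrs; D_mod = 4.17690 yrs.
DV01 ≈ 4.17690 × 4,654.8575 × 0.0001 = 1.944288.

CHF 1.9443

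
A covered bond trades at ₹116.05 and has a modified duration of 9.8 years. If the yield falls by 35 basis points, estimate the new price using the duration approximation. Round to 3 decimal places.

Duration approximation: ΔP/P ≈ -D_mod · Δy = -9.8 × (-0.0035) = +0.034300.
New price ≈ 116.05 × (1 + 0.034300) = 120.030515.

₹120.031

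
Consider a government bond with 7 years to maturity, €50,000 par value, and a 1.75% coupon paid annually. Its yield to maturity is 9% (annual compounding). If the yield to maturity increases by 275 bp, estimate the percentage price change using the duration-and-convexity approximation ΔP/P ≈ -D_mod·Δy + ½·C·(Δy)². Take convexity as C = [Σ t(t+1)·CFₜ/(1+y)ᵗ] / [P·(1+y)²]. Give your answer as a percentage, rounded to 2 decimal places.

With y = 0.09:
  t   CF        PV=CF/(1+0.09)^t    t·PV        t(t+1)·PV
  1       875.00       802.7523       802.7523       1,605.5046
  2       875.00       736.4700     1,472.9400       4,418.8200
  3       875.00       675.6605     2,026.9816       8,107.9265
  4       875.00       619.8721     2,479.4882      12,397.4412
  5       875.00       568.6900     2,843.4498      17,060.6989
  6       875.00       521.7339     3,130.4035      21,912.8243
  7    50,875.00    27,830.3672   194,812.5704   1,558,500.5636
  Σ                 31,755.5460   207,568.5859   1,624,003.7790
P = 31,755.5460; D_Mac = 6.53645 yrs; D_mod = 5.99674 yrs; C = 43.04418.
Duration effect: -5.99674 × (+0.0275) = -0.164910
Convexity effect: 0.5 × 43.04418 × (0.0275)² = +0.0162761
ΔP/P ≈ -0.164910 + 0.0162761 = -0.148634 = -14.8634%.

-14.86%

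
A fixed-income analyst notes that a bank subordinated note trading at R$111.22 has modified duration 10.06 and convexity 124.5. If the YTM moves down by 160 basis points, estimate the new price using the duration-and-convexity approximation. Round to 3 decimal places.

R$130.894

Duration effect: -D_mod·Δy = -10.06 × (-0.016) = +0.160960
Convexity effect: ½·C·(Δy)² = 0.5 × 124.5 × (-0.016)² = +0.0159360
ΔP/P ≈ +0.160960 + 0.0159360 = +0.176896
New price ≈ 111.22 × (1 + 0.176896) = 130.89437312.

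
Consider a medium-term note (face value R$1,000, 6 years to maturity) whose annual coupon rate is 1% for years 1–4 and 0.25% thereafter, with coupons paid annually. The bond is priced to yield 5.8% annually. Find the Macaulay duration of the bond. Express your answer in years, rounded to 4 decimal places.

Periodic yield y = 0.058. Discount each cash flow and weight by its year:
  t   CF        PV=CF/(1+0.058)^t    t·PV
  1        10.00         9.4518         9.4518
  2        10.00         8.9336        17.8673
  3        10.00         8.4439        25.3317
  4        10.00         7.9810        31.9240
  5         2.50         1.8859         9.4293
  6     1,002.50       714.7767     4,288.6601
  Σ                    751.4729     4,382.6642
Price P = Σ PV = 751.4729.
Macaulay duration = Σ(t·PV) / P = 4,382.6642 / 751.4729 = 5.83210 years.

5.8321 years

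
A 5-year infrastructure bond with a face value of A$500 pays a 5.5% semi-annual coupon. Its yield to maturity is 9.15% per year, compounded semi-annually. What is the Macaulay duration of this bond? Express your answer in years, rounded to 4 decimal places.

4.3837 years

Periodic yield y = 0.04575. Discount each cash flow and weight by its period:
  t   CF        PV=CF/(1+0.04575)^t    t·PV
  1        13.75        13.1485        13.1485
  2        13.75        12.5732        25.1465
  3        13.75        12.0232        36.0695
  4        13.75        11.4972        45.9887
  5        13.75        10.9942        54.9710
  6        13.75        10.5132        63.0793
  7        13.75        10.0533        70.3729
  8        13.75         9.6135        76.9077
  9        13.75         9.1929        82.7360
  10      513.75       328.4529     3,284.5290
  Σ                    428.0620     3,752.9490
Price P = Σ PV = 428.0620.
Macaulay duration = Σ(t·PV) / P = 3,752.9490 / 428.0620 = 8.76730 half-year periods.
In years: 8.76730 / 2 = 4.38365 years.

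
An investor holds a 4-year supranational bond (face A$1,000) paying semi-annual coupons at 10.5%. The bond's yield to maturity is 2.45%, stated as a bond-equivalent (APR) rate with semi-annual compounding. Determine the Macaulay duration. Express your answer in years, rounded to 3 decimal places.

3.457 years

Periodic yield y = 0.01225. Discount each cash flow and weight by its period:
  t   CF        PV=CF/(1+0.01225)^t    t·PV
  1        52.50        51.8647        51.8647
  2        52.50        51.2370       102.4740
  3        52.50        50.6169       151.8508
  4        52.50        50.0044       200.0176
  5        52.50        49.3993       246.9963
  6        52.50        48.8014       292.8086
  7        52.50        48.2109       337.4760
  8     1,052.50       954.8163     7,638.5303
  Σ                  1,304.9508     9,022.0183
Price P = Σ PV = 1,304.9508.
Macaulay duration = Σ(t·PV) / P = 9,022.0183 / 1,304.9508 = 6.91368 half-year periods.
In years: 6.91368 / 2 = 3.45684 years.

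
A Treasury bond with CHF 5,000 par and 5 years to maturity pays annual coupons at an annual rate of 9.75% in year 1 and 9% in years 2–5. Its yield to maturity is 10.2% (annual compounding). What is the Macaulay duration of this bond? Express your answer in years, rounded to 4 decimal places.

4.1974 years

Periodic yield y = 0.102. Discount each cash flow and weight by its year:
  t   CF        PV=CF/(1+0.102)^t    t·PV
  1       487.50       442.3775       442.3775
  2       450.00       370.5521       741.1043
  3       450.00       336.2542     1,008.7626
  4       450.00       305.1309     1,220.5234
  5     5,450.00     3,353.4245    16,767.1224
  Σ                  4,807.7392    20,179.8902
Price P = Σ PV = 4,807.7392.
Macaulay duration = Σ(t·PV) / P = 20,179.8902 / 4,807.7392 = 4.19738 years.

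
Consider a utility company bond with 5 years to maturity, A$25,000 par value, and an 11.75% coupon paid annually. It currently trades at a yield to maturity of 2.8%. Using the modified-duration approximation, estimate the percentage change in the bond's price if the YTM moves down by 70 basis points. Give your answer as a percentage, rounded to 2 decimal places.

+2.87%

Periodic yield y = 0.028. Modified duration first:
  t   CF        PV=CF/(1+0.028)^t    t·PV
  1     2,937.50     2,857.4903     2,857.4903
  2     2,937.50     2,779.6598     5,559.3196
  3     2,937.50     2,703.9492     8,111.8477
  4     2,937.50     2,630.3008    10,521.2032
  5    27,937.50    24,334.4742   121,672.3711
  Σ                 35,305.8743   148,722.2318
P = 35,305.8743; D_Mac = 4.21239 yrs; D_mod = 4.21239/(1+0.028) = 4.09766 yrs.
ΔP/P ≈ -D_mod · Δy = -4.09766 × (-0.007) = +0.028684 = +2.8684%.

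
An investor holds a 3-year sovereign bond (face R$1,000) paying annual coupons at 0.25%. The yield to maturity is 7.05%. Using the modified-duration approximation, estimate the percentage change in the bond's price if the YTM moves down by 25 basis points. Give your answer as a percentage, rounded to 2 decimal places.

+0.70%

Periodic yield y = 0.0705. Modified duration first:
  t   CF        PV=CF/(1+0.0705)^t    t·PV
  1         2.50         2.3354         2.3354
  2         2.50         2.1816         4.3631
  3     1,002.50       817.1925     2,451.5775
  Σ                    821.7094     2,458.2759
P = 821.7094; D_Mac = 2.99166 yrs; D_mod = 2.99166/(1+0.0705) = 2.79464 yrs.
ΔP/P ≈ -D_mod · Δy = -2.79464 × (-0.0025) = +0.006987 = +0.6987%.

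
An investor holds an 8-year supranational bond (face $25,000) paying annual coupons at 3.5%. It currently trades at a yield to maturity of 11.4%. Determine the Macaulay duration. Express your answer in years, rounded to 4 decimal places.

6.7969 years

Periodic yield y = 0.114. Discount each cash flow and weight by its year:
  t   CF        PV=CF/(1+0.114)^t    t·PV
  1       875.00       785.4578       785.4578
  2       875.00       705.0788     1,410.1576
  3       875.00       632.9253     1,898.7760
  4       875.00       568.1556     2,272.6224
  5       875.00       510.0140     2,550.0700
  6       875.00       457.8223     2,746.9336
  7       875.00       410.9715     2,876.8006
  8    25,875.00    10,909.3489    87,274.7913
  Σ                 14,979.7742   101,815.6093
Price P = Σ PV = 14,979.7742.
Macaulay duration = Σ(t·PV) / P = 101,815.6093 / 14,979.7742 = 6.79687 years.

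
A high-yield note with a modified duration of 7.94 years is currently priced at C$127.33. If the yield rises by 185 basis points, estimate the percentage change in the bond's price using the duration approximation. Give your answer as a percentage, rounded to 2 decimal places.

-14.69%

Duration approximation: ΔP/P ≈ -D_mod · Δy = -7.94 × (+0.0185) = -0.146890.
As a percentage: -14.6890%.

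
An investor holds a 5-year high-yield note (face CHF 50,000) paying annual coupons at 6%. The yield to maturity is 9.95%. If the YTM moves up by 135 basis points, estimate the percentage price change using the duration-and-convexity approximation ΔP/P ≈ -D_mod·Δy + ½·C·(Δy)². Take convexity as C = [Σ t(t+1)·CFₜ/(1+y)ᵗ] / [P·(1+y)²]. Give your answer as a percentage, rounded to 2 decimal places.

-5.23%

With y = 0.0995:
  t   CF        PV=CF/(1+0.0995)^t    t·PV        t(t+1)·PV
  1     3,000.00     2,728.5130     2,728.5130       5,457.0259
  2     3,000.00     2,481.5943     4,963.1887      14,889.5660
  3     3,000.00     2,257.0208     6,771.0623      27,084.2491
  4     3,000.00     2,052.7701     8,211.0805      41,055.4026
  5    53,000.00    32,983.7250   164,918.6251     989,511.7505
  Σ                 42,503.6232   187,592.4695   1,077,997.9941
P = 42,503.6232; D_Mac = 4.41356 yrs; D_mod = 4.01416 yrs; C = 20.97981.
Duration effect: -4.01416 × (+0.0135) = -0.054191
Convexity effect: 0.5 × 20.97981 × (0.0135)² = +0.0019118
ΔP/P ≈ -0.054191 + 0.0019118 = -0.052279 = -5.2279%.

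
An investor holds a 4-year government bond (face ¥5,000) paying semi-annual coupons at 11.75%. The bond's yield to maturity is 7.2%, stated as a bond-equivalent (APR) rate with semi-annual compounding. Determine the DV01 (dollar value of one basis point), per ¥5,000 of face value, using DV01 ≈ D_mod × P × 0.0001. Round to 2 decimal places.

Periodic yield y = 0.036.
  t   CF        PV=CF/(1+0.036)^t    t·PV
  1       293.75       283.5425       283.5425
  2       293.75       273.6896       547.3793
  3       293.75       264.1792       792.5376
  4       293.75       254.9992     1,019.9969
  5       293.75       246.1382     1,230.6912
  6       293.75       237.5852     1,425.5111
  7       293.75       229.3293     1,605.3053
  8     5,293.75     3,989.1961    31,913.5687
  Σ                  5,778.6594    38,818.5325
P = 5,778.6594; D_Mac = 6.71757 half-year periods = 3.35878 yrs; D_mod = 3.24207 yrs.
DV01 ≈ 3.24207 × 5,778.6594 × 0.0001 = 1.873481.

¥1.87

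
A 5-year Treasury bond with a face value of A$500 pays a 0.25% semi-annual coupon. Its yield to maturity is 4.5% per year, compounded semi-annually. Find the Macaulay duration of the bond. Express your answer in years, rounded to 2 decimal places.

Periodic yield y = 0.0225. Discount each cash flow and weight by its period:
  t   CF        PV=CF/(1+0.0225)^t    t·PV
  1        0.625         0.6112         0.6112
  2        0.625         0.5978         1.1956
  3        0.625         0.5846         1.7539
  4        0.625         0.5718         2.2871
  5        0.625         0.5592         2.7960
  6        0.625         0.5469         3.2813
  7        0.625         0.5349         3.7440
  8        0.625         0.5231         4.1847
  9        0.625         0.5116         4.6042
  10     500.625       400.7554     4,007.5538
  Σ                    405.7965     4,032.0119
Price P = Σ PV = 405.7965.
Macaulay duration = Σ(t·PV) / P = 4,032.0119 / 405.7965 = 9.93605 half-year periods.
In years: 9.93605 / 2 = 4.96802 years.

4.97 years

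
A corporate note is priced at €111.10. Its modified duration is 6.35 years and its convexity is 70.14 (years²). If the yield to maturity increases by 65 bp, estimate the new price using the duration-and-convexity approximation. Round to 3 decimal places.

Duration effect: -D_mod·Δy = -6.35 × (+0.0065) = -0.041275
Convexity effect: ½·C·(Δy)² = 0.5 × 70.14 × (0.0065)² = +0.0014817075
ΔP/P ≈ -0.041275 + 0.0014817075 = -0.0397932925
New price ≈ 111.10 × (1 - 0.0397932925) = 106.67896520325.

€106.679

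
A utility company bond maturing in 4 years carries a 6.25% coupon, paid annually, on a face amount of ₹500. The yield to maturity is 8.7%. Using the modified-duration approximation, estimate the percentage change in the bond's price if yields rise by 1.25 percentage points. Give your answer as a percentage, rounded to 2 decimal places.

Periodic yield y = 0.087. Modified duration first:
  t   CF        PV=CF/(1+0.087)^t    t·PV
  1        31.25        28.7489        28.7489
  2        31.25        26.4479        52.8958
  3        31.25        24.3311        72.9932
  4       531.25       380.5229     1,522.0915
  Σ                    460.0507     1,676.7293
P = 460.0507; D_Mac = 3.64466 yrs; D_mod = 3.64466/(1+0.087) = 3.35296 yrs.
ΔP/P ≈ -D_mod · Δy = -3.35296 × (+0.0125) = -0.041912 = -4.1912%.

-4.19%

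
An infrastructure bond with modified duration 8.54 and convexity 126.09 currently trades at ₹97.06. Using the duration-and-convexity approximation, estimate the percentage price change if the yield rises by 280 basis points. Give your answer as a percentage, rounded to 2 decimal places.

Duration effect: -D_mod·Δy = -8.54 × (+0.028) = -0.239120
Convexity effect: ½·C·(Δy)² = 0.5 × 126.09 × (0.028)² = +0.04942728
ΔP/P ≈ -0.239120 + 0.04942728 = -0.18969272
= -18.969272%.

-18.97%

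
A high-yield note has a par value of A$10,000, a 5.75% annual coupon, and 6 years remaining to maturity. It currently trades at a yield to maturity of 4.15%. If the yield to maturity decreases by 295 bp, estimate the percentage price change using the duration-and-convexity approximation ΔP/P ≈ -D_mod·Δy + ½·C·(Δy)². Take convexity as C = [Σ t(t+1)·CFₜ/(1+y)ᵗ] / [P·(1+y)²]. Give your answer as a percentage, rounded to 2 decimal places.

With y = 0.0415:
  t   CF        PV=CF/(1+0.0415)^t    t·PV        t(t+1)·PV
  1       575.00       552.0883       552.0883       1,104.1767
  2       575.00       530.0896     1,060.1792       3,180.5377
  3       575.00       508.9675     1,526.9024       6,107.6096
  4       575.00       488.6870     1,954.7478       9,773.7391
  5       575.00       469.2146     2,346.0728      14,076.4366
  6    10,575.00     8,285.6146    49,713.6878     347,995.8147
  Σ                 10,834.6616    57,153.6784     382,238.3143
P = 10,834.6616; D_Mac = 5.27508 yrs; D_mod = 5.06488 yrs; C = 32.52373.
Duration effect: -5.06488 × (-0.0295) = +0.149414
Convexity effect: 0.5 × 32.52373 × (-0.0295)² = +0.0141519
ΔP/P ≈ +0.149414 + 0.0141519 = +0.163566 = +16.3566%.

+16.36%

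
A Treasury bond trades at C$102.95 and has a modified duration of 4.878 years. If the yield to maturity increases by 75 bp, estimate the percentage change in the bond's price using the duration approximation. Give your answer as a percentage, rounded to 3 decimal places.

Duration approximation: ΔP/P ≈ -D_mod · Δy = -4.878 × (+0.0075) = -0.036585.
As a percentage: -3.6585%.

-3.659%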